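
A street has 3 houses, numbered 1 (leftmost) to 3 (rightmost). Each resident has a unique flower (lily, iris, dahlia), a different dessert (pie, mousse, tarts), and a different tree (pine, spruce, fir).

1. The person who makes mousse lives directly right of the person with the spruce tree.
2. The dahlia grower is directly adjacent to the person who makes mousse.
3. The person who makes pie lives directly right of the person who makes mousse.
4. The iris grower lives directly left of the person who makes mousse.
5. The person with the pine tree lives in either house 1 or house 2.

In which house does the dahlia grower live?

3

The person who makes pie is in house 3 (clue 3).
From clue 3, the person who makes mousse must be in house 2.
The iris grower is in house 1 (clue 4).
The only dessert still possible for house 1 is tarts.
House 3's tree must be fir (nothing else left).
From clue 1, the person with the spruce tree must be in house 1.
Clue 2: the dahlia grower is in house 3.
House 2's flower must be lily (nothing else left).
That leaves pine as the tree for house 2.
So: house 1 = iris/tarts/spruce, house 2 = lily/mousse/pine, house 3 = dahlia/pie/fir.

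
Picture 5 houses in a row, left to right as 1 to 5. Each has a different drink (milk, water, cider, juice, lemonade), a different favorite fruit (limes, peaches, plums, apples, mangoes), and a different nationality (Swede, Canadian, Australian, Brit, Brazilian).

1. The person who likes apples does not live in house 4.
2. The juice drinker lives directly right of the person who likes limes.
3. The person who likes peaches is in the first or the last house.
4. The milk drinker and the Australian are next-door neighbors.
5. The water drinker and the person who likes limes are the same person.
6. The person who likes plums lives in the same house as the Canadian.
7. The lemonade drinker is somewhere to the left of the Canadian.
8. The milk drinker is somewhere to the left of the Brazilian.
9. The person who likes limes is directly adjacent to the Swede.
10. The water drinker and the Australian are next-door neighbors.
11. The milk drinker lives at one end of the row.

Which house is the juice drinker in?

Clue 11: the milk drinker is in house 1.
Clue 4 places the Australian in house 2.
By clue 10, the water drinker is in house 3.
By clue 5, the person who likes limes is in house 3.
Clue 9 places the Swede in house 4.
House 1's nationality must be Brit (nothing else left).
By clue 2, the juice drinker is in house 4.
The person who likes plums is in house 5 (clue 6).
Clue 6: the Canadian is in house 5.
So house 2 gets lemonade for drink.
House 5 drink: only cider fits.
The only favorite fruit still possible for house 4 is mangoes.
The only nationality still possible for house 3 is Brazilian.
That leaves peaches as the favorite fruit for house 1.
That leaves apples as the favorite fruit for house 2.
So: house 1 = milk/peaches/Brit, house 2 = lemonade/apples/Australian, house 3 = water/limes/Brazilian, house 4 = juice/mangoes/Swede, house 5 = cider/plums/Canadian.

4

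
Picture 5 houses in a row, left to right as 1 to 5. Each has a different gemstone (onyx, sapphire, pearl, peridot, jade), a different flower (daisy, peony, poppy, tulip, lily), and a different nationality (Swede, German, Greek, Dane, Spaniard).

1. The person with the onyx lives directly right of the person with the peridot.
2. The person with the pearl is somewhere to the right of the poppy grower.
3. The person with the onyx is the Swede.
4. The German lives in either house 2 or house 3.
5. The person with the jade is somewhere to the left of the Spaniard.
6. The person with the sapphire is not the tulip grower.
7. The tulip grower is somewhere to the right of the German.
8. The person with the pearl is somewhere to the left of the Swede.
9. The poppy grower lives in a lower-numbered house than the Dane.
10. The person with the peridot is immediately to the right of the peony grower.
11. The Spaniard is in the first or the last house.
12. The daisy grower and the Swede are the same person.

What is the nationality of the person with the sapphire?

The Spaniard is in house 5 (clue 11).
So house 1 gets Greek for nationality.
That leaves sapphire as the gemstone for house 5.
House 1's gemstone must be jade (nothing else left).
So house 4 gets onyx for gemstone.
House 5 flower: only lily fits.
From clue 1, the person with the peridot must be in house 3.
Clue 3 places the Swede in house 4.
The peony grower is in house 2 (clue 10).
Clue 12: the daisy grower is in house 4.
House 2's gemstone must be pearl (nothing else left).
House 1 flower: only poppy fits.
House 3's flower must be tulip (nothing else left).
By clue 7, the German is in house 2.
House 3's nationality must be Dane (nothing else left).
So: house 1 = jade/poppy/Greek, house 2 = pearl/peony/German, house 3 = peridot/tulip/Dane, house 4 = onyx/daisy/Swede, house 5 = sapphire/lily/Spaniard.

Spaniard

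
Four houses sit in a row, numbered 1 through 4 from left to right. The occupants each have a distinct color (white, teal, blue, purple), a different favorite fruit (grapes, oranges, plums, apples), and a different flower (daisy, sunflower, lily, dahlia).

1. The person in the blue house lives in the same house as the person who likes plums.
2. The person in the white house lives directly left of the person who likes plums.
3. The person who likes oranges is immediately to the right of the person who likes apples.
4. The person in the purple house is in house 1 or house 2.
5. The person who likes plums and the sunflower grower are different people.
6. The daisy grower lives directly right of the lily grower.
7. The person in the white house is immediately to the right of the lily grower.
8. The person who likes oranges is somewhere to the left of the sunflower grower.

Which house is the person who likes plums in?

The person in the blue house is narrowed to house 3 or 4; consider each.
Placing it in house 4 leads to a contradiction, so it's in house 3.
By clue 1, the person who likes plums is in house 3.
From clue 2, the person in the white house must be in house 2.
The sunflower grower is in house 4 (clue 5).
Clue 7: the lily grower is in house 1.
That leaves purple as the color for house 1.
The only color still possible for house 4 is teal.
The only favorite fruit still possible for house 4 is grapes.
Clue 3: the person who likes apples is in house 1.
By clue 6, the daisy grower is in house 2.
The only favorite fruit still possible for house 2 is oranges.
The only flower still possible for house 3 is dahlia.
So: house 1 = purple/apples/lily, house 2 = white/oranges/daisy, house 3 = blue/plums/dahlia, house 4 = teal/grapes/sunflower.

3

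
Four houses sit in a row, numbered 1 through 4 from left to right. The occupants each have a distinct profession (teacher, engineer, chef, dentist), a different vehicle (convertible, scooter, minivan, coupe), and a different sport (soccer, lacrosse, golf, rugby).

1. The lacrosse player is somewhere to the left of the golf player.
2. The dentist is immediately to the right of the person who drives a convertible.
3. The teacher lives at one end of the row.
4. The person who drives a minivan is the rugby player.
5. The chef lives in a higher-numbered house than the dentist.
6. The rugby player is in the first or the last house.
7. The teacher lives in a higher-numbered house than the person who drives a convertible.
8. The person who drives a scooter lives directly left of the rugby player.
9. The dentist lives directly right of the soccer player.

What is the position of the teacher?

4

Clue 7 places the teacher in house 4.
Clue 8: the person who drives a scooter is in house 3.
By clue 8, the rugby player is in house 4.
House 1's profession must be engineer (nothing else left).
House 2's profession must be dentist (nothing else left).
The only profession still possible for house 3 is chef.
Clue 2 places the person who drives a convertible in house 1.
Clue 4: the person who drives a minivan is in house 4.
From clue 9, the soccer player must be in house 1.
So house 2 gets coupe for vehicle.
That leaves lacrosse as the sport for house 2.
House 3 sport: only golf fits.
So: house 1 = engineer/convertible/soccer, house 2 = dentist/coupe/lacrosse, house 3 = chef/scooter/golf, house 4 = teacher/minivan/rugby.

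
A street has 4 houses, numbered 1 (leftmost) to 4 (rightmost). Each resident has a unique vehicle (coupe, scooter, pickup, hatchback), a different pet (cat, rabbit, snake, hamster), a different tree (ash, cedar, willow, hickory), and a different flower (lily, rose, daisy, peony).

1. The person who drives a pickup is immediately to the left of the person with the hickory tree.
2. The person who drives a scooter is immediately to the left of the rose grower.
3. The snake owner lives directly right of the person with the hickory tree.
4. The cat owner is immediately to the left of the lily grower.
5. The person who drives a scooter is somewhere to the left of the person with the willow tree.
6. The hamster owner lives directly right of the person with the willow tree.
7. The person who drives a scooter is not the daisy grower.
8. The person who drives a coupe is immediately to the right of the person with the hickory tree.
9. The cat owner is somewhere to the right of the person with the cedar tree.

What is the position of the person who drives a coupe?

4

House 1's pet must be rabbit (nothing else left).
House 2's pet must be cat (nothing else left).
House 4's tree must be ash (nothing else left).
From clue 4, the lily grower must be in house 3.
Clue 9 places the person with the cedar tree in house 1.
Clue 2: the person who drives a scooter is in house 1.
From clue 2, the rose grower must be in house 2.
That leaves pickup as the vehicle for house 2.
House 1's flower must be peony (nothing else left).
So house 4 gets daisy for flower.
By clue 1, the person with the hickory tree is in house 3.
From clue 3, the snake owner must be in house 4.
The person who drives a coupe is in house 4 (clue 8).
The only vehicle still possible for house 3 is hatchback.
House 3's pet must be hamster (nothing else left).
House 2 tree: only willow fits.
So: house 1 = scooter/rabbit/cedar/peony, house 2 = pickup/cat/willow/rose, house 3 = hatchback/hamster/hickory/lily, house 4 = coupe/snake/ash/daisy.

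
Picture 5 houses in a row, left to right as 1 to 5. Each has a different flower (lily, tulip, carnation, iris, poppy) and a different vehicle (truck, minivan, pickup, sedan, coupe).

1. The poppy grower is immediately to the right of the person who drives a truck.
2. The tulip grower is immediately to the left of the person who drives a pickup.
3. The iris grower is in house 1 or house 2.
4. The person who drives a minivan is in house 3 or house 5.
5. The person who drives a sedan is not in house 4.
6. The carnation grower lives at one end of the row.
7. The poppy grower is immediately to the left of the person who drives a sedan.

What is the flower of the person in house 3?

The carnation grower is narrowed to house 1 or 5; consider each.
Placing it in house 1 leads to a contradiction, so it's in house 5.
The iris grower is narrowed to house 1 or 2; consider each.
Placing it in house 2 leads to a contradiction, so it's in house 1.
The only vehicle still possible for house 2 is coupe.
So house 4 gets pickup for vehicle.
From clue 2, the tulip grower must be in house 3.
The only vehicle still possible for house 1 is truck.
Clue 1 places the poppy grower in house 2.
Clue 7: the person who drives a sedan is in house 3.
House 4's flower must be lily (nothing else left).
That leaves minivan as the vehicle for house 5.
So: house 1 = iris/truck, house 2 = poppy/coupe, house 3 = tulip/sedan, house 4 = lily/pickup, house 5 = carnation/minivan.

tulip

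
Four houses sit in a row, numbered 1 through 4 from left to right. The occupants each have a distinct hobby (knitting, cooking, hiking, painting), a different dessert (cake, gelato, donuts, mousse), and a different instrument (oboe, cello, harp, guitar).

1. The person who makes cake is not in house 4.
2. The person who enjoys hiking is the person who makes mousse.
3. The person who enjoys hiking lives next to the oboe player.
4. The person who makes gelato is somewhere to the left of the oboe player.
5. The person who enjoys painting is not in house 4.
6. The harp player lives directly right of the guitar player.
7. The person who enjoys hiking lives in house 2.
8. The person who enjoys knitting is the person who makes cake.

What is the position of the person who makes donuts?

4

Clue 7 places the person who enjoys hiking in house 2.
That leaves cooking as the hobby for house 4.
From clue 2, the person who makes mousse must be in house 2.
By clue 3, the oboe player is in house 3.
So house 4 gets donuts for dessert.
From clue 6, the harp player must be in house 2.
Clue 6 places the guitar player in house 1.
The only dessert still possible for house 1 is gelato.
That leaves cake as the dessert for house 3.
House 4 instrument: only cello fits.
By clue 8, the person who enjoys knitting is in house 3.
House 1 hobby: only painting fits.
So: house 1 = painting/gelato/guitar, house 2 = hiking/mousse/harp, house 3 = knitting/cake/oboe, house 4 = cooking/donuts/cello.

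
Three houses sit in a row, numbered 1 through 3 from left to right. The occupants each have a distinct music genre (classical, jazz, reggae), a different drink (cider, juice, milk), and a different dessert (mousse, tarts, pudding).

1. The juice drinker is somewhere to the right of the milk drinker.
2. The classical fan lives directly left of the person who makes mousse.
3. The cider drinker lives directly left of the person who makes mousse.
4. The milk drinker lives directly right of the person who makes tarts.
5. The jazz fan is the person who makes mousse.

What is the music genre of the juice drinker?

reggae

By clue 4, the milk drinker is in house 2.
From clue 4, the person who makes tarts must be in house 1.
That leaves cider as the drink for house 1.
House 3 drink: only juice fits.
Clue 3 places the person who makes mousse in house 2.
Clue 5: the jazz fan is in house 2.
So house 3 gets reggae for music genre.
House 3 dessert: only pudding fits.
House 1's music genre must be classical (nothing else left).
So: house 1 = classical/cider/tarts, house 2 = jazz/milk/mousse, house 3 = reggae/juice/pudding.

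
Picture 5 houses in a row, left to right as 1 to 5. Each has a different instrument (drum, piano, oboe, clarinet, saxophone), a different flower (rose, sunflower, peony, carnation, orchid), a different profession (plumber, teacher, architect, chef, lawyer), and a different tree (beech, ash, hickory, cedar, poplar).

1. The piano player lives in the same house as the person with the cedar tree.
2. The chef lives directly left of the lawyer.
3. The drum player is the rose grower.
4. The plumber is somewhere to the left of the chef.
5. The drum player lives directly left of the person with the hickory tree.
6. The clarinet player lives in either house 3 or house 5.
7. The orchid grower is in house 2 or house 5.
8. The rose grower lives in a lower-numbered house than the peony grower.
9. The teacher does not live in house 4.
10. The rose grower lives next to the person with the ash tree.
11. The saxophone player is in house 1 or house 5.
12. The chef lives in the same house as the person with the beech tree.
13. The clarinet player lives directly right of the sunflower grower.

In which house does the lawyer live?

The clarinet player is narrowed to house 3 or 5; consider each.
Placing it in house 3 leads to a contradiction, so it's in house 5.
Clue 13 places the sunflower grower in house 4.
House 1 instrument: only saxophone fits.
The only flower still possible for house 1 is carnation.
The only tree still possible for house 5 is poplar.
That leaves ash as the tree for house 1.
By clue 10, the rose grower is in house 2.
House 3 flower: only peony fits.
House 5 flower: only orchid fits.
By clue 3, the drum player is in house 2.
From clue 5, the person with the hickory tree must be in house 3.
Clue 1: the piano player is in house 4.
The person with the cedar tree is in house 4 (clue 1).
House 3 instrument: only oboe fits.
House 2 tree: only beech fits.
From clue 12, the chef must be in house 2.
So house 4 gets architect for profession.
From clue 2, the lawyer must be in house 3.
The plumber is in house 1 (clue 4).
House 5's profession must be teacher (nothing else left).
So: house 1 = saxophone/carnation/plumber/ash, house 2 = drum/rose/chef/beech, house 3 = oboe/peony/lawyer/hickory, house 4 = piano/sunflower/architect/cedar, house 5 = clarinet/orchid/teacher/poplar.

3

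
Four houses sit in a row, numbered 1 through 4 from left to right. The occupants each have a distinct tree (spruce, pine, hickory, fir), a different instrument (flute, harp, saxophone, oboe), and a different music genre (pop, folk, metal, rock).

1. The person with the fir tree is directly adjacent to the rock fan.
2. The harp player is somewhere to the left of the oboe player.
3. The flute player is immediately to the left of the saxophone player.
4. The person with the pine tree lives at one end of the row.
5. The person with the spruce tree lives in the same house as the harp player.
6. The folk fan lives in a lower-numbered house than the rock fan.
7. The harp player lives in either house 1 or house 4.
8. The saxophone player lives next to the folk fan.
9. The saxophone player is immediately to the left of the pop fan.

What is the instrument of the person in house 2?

flute

By clue 7, the harp player is in house 1.
House 4 instrument: only oboe fits.
Clue 3: the flute player is in house 2.
Clue 3: the saxophone player is in house 3.
The person with the spruce tree is in house 1 (clue 5).
The folk fan is in house 2 (clue 8).
From clue 9, the pop fan must be in house 4.
House 4's tree must be pine (nothing else left).
That leaves metal as the music genre for house 1.
So house 3 gets rock for music genre.
Clue 1 places the person with the fir tree in house 2.
House 3's tree must be hickory (nothing else left).
So: house 1 = spruce/harp/metal, house 2 = fir/flute/folk, house 3 = hickory/saxophone/rock, house 4 = pine/oboe/pop.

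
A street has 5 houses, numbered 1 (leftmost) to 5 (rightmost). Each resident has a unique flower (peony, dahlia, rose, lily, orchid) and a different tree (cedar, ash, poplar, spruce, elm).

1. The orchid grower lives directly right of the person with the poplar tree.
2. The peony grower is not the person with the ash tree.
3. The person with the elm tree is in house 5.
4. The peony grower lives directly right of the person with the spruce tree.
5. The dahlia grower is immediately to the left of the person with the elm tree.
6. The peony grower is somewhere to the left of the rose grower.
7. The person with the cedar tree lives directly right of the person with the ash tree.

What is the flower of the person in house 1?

Clue 3 places the person with the elm tree in house 5.
Clue 5 places the dahlia grower in house 4.
That leaves lily as the flower for house 1.
The peony grower is narrowed to house 2 or 3; consider each.
Placing it in house 3 leads to a contradiction, so it's in house 2.
By clue 4, the person with the spruce tree is in house 1.
So house 3 gets ash for tree.
Clue 7: the person with the cedar tree is in house 4.
House 2 tree: only poplar fits.
Clue 1 places the orchid grower in house 3.
The only flower still possible for house 5 is rose.
So: house 1 = lily/spruce, house 2 = peony/poplar, house 3 = orchid/ash, house 4 = dahlia/cedar, house 5 = rose/elm.

lily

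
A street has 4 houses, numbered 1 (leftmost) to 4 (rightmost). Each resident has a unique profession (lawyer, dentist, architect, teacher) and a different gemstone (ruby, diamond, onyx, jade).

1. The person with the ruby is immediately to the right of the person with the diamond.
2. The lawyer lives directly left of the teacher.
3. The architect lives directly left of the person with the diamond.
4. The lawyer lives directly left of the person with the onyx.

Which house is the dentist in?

2

That leaves jade as the gemstone for house 1.
The architect is narrowed to house 1 or 2; consider each.
Placing it in house 2 leads to a contradiction, so it's in house 1.
The person with the diamond is in house 2 (clue 3).
The person with the ruby is in house 3 (clue 1).
House 4 gemstone: only onyx fits.
From clue 4, the lawyer must be in house 3.
That leaves dentist as the profession for house 2.
House 4 profession: only teacher fits.
So: house 1 = architect/jade, house 2 = dentist/diamond, house 3 = lawyer/ruby, house 4 = teacher/onyx.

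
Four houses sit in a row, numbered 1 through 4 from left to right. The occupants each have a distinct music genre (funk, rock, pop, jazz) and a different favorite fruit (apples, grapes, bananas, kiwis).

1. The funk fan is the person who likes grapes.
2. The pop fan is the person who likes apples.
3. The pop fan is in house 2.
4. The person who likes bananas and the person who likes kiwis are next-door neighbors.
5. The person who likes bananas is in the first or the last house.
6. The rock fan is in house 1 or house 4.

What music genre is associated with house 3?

Clue 3: the pop fan is in house 2.
Clue 2: the person who likes apples is in house 2.
House 3's favorite fruit must be kiwis (nothing else left).
From clue 4, the person who likes bananas must be in house 4.
That leaves jazz as the music genre for house 3.
That leaves grapes as the favorite fruit for house 1.
Clue 1: the funk fan is in house 1.
House 4's music genre must be rock (nothing else left).
So: house 1 = funk/grapes, house 2 = pop/apples, house 3 = jazz/kiwis, house 4 = rock/bananas.

jazz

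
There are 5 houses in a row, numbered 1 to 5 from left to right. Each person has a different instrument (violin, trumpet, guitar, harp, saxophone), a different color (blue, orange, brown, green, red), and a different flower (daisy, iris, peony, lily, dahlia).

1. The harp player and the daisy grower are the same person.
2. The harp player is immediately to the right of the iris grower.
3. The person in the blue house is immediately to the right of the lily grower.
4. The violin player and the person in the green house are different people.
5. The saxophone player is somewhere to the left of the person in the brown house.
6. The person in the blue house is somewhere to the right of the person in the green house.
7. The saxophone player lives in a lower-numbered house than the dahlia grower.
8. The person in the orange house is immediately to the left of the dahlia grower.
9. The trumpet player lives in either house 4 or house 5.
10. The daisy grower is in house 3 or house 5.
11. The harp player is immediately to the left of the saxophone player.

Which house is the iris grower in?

2

From clue 1, the harp player must be in house 3.
The daisy grower is in house 3 (clue 1).
By clue 2, the iris grower is in house 2.
Clue 11: the saxophone player is in house 4.
The person in the brown house is in house 5 (clue 5).
The dahlia grower is in house 5 (clue 7).
By clue 8, the person in the orange house is in house 4.
The only instrument still possible for house 5 is trumpet.
From clue 3, the lily grower must be in house 1.
From clue 6, the person in the green house must be in house 1.
So house 2 gets blue for color.
House 3 color: only red fits.
The only flower still possible for house 4 is peony.
Clue 4 places the violin player in house 2.
House 1 instrument: only guitar fits.
So: house 1 = guitar/green/lily, house 2 = violin/blue/iris, house 3 = harp/red/daisy, house 4 = saxophone/orange/peony, house 5 = trumpet/brown/dahlia.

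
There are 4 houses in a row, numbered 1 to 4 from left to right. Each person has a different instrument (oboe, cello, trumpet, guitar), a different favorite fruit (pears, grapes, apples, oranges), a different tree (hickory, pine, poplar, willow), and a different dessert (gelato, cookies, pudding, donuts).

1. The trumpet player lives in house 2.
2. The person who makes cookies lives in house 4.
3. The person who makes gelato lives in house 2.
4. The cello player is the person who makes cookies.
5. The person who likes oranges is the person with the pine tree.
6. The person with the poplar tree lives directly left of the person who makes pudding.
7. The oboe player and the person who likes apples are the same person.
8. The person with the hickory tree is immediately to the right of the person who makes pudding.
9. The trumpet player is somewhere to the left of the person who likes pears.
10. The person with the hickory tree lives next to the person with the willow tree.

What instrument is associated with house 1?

Clue 1 places the trumpet player in house 2.
Clue 2: the person who makes cookies is in house 4.
The person who makes gelato is in house 2 (clue 3).
Clue 4 places the cello player in house 4.
House 1 dessert: only donuts fits.
House 3 dessert: only pudding fits.
From clue 6, the person with the poplar tree must be in house 2.
Clue 8: the person with the hickory tree is in house 4.
The person with the willow tree is in house 3 (clue 10).
So house 1 gets pine for tree.
From clue 5, the person who likes oranges must be in house 1.
The only favorite fruit still possible for house 2 is grapes.
House 4's favorite fruit must be pears (nothing else left).
Clue 7: the oboe player is in house 3.
House 1 instrument: only guitar fits.
The only favorite fruit still possible for house 3 is apples.
So: house 1 = guitar/oranges/pine/donuts, house 2 = trumpet/grapes/poplar/gelato, house 3 = oboe/apples/willow/pudding, house 4 = cello/pears/hickory/cookies.

guitar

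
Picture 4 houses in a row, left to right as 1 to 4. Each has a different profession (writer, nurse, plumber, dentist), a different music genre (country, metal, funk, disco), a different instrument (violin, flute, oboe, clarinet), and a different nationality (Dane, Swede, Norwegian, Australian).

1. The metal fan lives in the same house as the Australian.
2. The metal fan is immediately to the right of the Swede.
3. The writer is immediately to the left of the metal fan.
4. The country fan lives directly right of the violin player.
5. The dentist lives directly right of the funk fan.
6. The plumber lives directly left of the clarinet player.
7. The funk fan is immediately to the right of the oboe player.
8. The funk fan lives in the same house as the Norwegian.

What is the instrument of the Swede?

flute

That leaves disco as the music genre for house 1.
The dentist is narrowed to house 3 or 4; consider each.
Placing it in house 3 leads to a contradiction, so it's in house 4.
From clue 5, the funk fan must be in house 3.
Clue 7: the oboe player is in house 2.
From clue 8, the Norwegian must be in house 3.
By clue 2, the metal fan is in house 2.
Clue 2: the Swede is in house 1.
By clue 3, the writer is in house 1.
That leaves country as the music genre for house 4.
Clue 1 places the Australian in house 2.
Clue 4: the violin player is in house 3.
The only instrument still possible for house 1 is flute.
That leaves clarinet as the instrument for house 4.
That leaves Dane as the nationality for house 4.
Clue 6: the plumber is in house 3.
So house 2 gets nurse for profession.
So: house 1 = writer/disco/flute/Swede, house 2 = nurse/metal/oboe/Australian, house 3 = plumber/funk/violin/Norwegian, house 4 = dentist/country/clarinet/Dane.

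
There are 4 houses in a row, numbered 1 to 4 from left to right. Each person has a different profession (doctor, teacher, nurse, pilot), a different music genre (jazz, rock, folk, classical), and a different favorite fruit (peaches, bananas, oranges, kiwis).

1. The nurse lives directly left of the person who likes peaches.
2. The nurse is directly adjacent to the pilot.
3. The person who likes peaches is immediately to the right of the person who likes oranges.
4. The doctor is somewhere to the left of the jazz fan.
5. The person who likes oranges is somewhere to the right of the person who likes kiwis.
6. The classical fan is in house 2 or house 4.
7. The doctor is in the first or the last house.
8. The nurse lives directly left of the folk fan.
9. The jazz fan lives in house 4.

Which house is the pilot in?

From clue 7, the doctor must be in house 1.
Clue 9: the jazz fan is in house 4.
House 1's music genre must be rock (nothing else left).
House 2's music genre must be classical (nothing else left).
That leaves folk as the music genre for house 3.
Clue 8 places the nurse in house 2.
Clue 1 places the person who likes peaches in house 3.
The pilot is in house 3 (clue 2).
The person who likes oranges is in house 2 (clue 3).
The person who likes kiwis is in house 1 (clue 5).
House 4 profession: only teacher fits.
The only favorite fruit still possible for house 4 is bananas.
So: house 1 = doctor/rock/kiwis, house 2 = nurse/classical/oranges, house 3 = pilot/folk/peaches, house 4 = teacher/jazz/bananas.

3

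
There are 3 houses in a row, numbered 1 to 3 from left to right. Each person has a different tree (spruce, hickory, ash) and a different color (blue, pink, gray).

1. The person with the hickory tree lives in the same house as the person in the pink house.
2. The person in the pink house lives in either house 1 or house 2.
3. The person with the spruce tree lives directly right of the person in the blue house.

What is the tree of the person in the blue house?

That leaves gray as the color for house 3.
The person with the hickory tree is narrowed to house 1 or 2; consider each.
Placing it in house 2 leads to a contradiction, so it's in house 1.
By clue 1, the person in the pink house is in house 1.
House 2 color: only blue fits.
The person with the spruce tree is in house 3 (clue 3).
So house 2 gets ash for tree.
So: house 1 = hickory/pink, house 2 = ash/blue, house 3 = spruce/gray.

ash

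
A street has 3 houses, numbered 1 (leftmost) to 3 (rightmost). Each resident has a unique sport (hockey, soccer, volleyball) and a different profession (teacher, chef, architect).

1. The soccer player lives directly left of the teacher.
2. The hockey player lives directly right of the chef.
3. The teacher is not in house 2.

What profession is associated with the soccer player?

chef

From clue 3, the teacher must be in house 3.
Clue 1: the soccer player is in house 2.
The only sport still possible for house 1 is volleyball.
So house 3 gets hockey for sport.
Clue 2 places the chef in house 2.
So house 1 gets architect for profession.
So: house 1 = volleyball/architect, house 2 = soccer/chef, house 3 = hockey/teacher.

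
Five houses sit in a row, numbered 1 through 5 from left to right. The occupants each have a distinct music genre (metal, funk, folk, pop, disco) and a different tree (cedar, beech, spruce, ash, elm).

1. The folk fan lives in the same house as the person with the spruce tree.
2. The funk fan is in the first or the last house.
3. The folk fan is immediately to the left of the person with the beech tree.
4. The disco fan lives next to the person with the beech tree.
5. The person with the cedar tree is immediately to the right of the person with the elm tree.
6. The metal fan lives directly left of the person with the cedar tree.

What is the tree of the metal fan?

The funk fan is narrowed to house 1 or 5; consider each.
Placing it in house 1 leads to a contradiction, so it's in house 5.
The disco fan is narrowed to house 1 or 2 or 3 or 4; consider each.
Placing it in house 1 and house 2 and house 4 leads to a contradiction, so it's in house 3.
The folk fan is in house 1 (clue 3).
Clue 3: the person with the beech tree is in house 2.
From clue 1, the person with the spruce tree must be in house 1.
The person with the cedar tree is in house 5 (clue 5).
By clue 5, the person with the elm tree is in house 4.
The metal fan is in house 4 (clue 6).
That leaves pop as the music genre for house 2.
The only tree still possible for house 3 is ash.
So: house 1 = folk/spruce, house 2 = pop/beech, house 3 = disco/ash, house 4 = metal/elm, house 5 = funk/cedar.

elm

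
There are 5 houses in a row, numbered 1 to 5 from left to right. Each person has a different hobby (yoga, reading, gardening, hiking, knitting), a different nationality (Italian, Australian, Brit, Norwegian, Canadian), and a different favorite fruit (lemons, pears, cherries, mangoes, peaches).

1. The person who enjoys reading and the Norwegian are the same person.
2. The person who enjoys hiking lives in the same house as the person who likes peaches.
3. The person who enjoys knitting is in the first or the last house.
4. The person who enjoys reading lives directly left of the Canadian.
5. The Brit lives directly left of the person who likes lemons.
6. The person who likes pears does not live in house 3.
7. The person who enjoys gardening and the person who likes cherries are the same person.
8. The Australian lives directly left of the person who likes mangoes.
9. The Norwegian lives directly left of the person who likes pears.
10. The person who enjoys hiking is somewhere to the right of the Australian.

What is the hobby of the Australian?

gardening

House 1 favorite fruit: only cherries fits.
The person who enjoys gardening is in house 1 (clue 7).
House 5's hobby must be knitting (nothing else left).
The person who enjoys reading is narrowed to house 3 or 4; consider each.
Placing it in house 3 leads to a contradiction, so it's in house 4.
The Norwegian is in house 4 (clue 1).
From clue 4, the Canadian must be in house 5.
Clue 9 places the person who likes pears in house 5.
The only favorite fruit still possible for house 4 is lemons.
The Brit is in house 3 (clue 5).
The person who enjoys hiking is narrowed to house 2 or 3; consider each.
Placing it in house 2 leads to a contradiction, so it's in house 3.
The person who likes peaches is in house 3 (clue 2).
House 2's hobby must be yoga (nothing else left).
So house 2 gets mangoes for favorite fruit.
Clue 8: the Australian is in house 1.
House 2's nationality must be Italian (nothing else left).
So: house 1 = gardening/Australian/cherries, house 2 = yoga/Italian/mangoes, house 3 = hiking/Brit/peaches, house 4 = reading/Norwegian/lemons, house 5 = knitting/Canadian/pears.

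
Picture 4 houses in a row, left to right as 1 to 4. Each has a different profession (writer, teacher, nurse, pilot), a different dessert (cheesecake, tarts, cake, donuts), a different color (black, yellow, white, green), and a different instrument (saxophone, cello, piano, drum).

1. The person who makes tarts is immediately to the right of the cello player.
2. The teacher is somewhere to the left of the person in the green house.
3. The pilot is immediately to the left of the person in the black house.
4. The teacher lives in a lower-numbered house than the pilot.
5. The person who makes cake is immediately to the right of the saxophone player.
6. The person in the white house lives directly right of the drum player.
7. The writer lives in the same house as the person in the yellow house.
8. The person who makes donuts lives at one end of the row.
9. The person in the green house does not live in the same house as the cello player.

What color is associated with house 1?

So house 1 gets yellow for color.
So house 4 gets piano for instrument.
Clue 7: the writer is in house 1.
House 2 profession: only teacher fits.
House 3's profession must be pilot (nothing else left).
That leaves nurse as the profession for house 4.
Clue 3 places the person in the black house in house 4.
The only color still possible for house 2 is white.
That leaves green as the color for house 3.
By clue 6, the drum player is in house 1.
That leaves saxophone as the instrument for house 3.
The person who makes tarts is in house 3 (clue 1).
By clue 5, the person who makes cake is in house 4.
House 1's dessert must be donuts (nothing else left).
House 2's dessert must be cheesecake (nothing else left).
House 2 instrument: only cello fits.
So: house 1 = writer/donuts/yellow/drum, house 2 = teacher/cheesecake/white/cello, house 3 = pilot/tarts/green/saxophone, house 4 = nurse/cake/black/piano.

yellow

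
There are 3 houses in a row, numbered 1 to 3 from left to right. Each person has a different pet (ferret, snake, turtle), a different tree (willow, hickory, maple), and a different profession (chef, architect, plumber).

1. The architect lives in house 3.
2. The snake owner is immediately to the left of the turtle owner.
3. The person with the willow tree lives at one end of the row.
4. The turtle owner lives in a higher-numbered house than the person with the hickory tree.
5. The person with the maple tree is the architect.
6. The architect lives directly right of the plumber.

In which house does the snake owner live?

From clue 1, the architect must be in house 3.
By clue 5, the person with the maple tree is in house 3.
Clue 6 places the plumber in house 2.
The only tree still possible for house 2 is hickory.
So house 1 gets chef for profession.
Clue 4: the turtle owner is in house 3.
House 1 tree: only willow fits.
Clue 2 places the snake owner in house 2.
So house 1 gets ferret for pet.
So: house 1 = ferret/willow/chef, house 2 = snake/hickory/plumber, house 3 = turtle/maple/architect.

2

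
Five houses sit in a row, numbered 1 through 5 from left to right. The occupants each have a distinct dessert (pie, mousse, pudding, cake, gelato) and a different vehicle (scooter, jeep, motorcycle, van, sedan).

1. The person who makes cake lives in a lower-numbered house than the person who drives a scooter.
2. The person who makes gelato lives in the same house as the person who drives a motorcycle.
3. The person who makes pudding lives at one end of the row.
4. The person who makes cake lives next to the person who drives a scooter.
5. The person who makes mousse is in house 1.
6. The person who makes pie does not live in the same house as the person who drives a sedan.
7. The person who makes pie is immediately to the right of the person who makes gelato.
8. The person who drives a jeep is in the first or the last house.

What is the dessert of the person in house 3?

pie

Clue 5: the person who makes mousse is in house 1.
House 5 dessert: only pudding fits.
The person who makes gelato is narrowed to house 2 or 3; consider each.
Placing it in house 3 leads to a contradiction, so it's in house 2.
Clue 2: the person who drives a motorcycle is in house 2.
By clue 7, the person who makes pie is in house 3.
That leaves cake as the dessert for house 4.
Clue 1 places the person who drives a scooter in house 5.
So house 1 gets jeep for vehicle.
The only vehicle still possible for house 3 is van.
That leaves sedan as the vehicle for house 4.
So: house 1 = mousse/jeep, house 2 = gelato/motorcycle, house 3 = pie/van, house 4 = cake/sedan, house 5 = pudding/scooter.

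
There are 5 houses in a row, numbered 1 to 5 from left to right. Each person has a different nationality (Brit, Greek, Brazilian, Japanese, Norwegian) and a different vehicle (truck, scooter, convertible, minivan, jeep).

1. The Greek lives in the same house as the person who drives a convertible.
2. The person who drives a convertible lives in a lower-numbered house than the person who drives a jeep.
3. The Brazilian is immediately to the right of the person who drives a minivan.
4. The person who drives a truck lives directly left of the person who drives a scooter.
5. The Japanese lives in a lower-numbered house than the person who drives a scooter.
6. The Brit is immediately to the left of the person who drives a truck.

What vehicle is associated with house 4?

truck

The Brit is narrowed to house 1 or 2 or 3; consider each.
Placing it in house 1 and house 2 leads to a contradiction, so it's in house 3.
Clue 6: the person who drives a truck is in house 4.
By clue 4, the person who drives a scooter is in house 5.
The only nationality still possible for house 5 is Norwegian.
The Brazilian is narrowed to house 2 or 4; consider each.
Placing it in house 2 leads to a contradiction, so it's in house 4.
Clue 3 places the person who drives a minivan in house 3.
So house 1 gets convertible for vehicle.
So house 2 gets jeep for vehicle.
By clue 1, the Greek is in house 1.
House 2 nationality: only Japanese fits.
So: house 1 = Greek/convertible, house 2 = Japanese/jeep, house 3 = Brit/minivan, house 4 = Brazilian/truck, house 5 = Norwegian/scooter.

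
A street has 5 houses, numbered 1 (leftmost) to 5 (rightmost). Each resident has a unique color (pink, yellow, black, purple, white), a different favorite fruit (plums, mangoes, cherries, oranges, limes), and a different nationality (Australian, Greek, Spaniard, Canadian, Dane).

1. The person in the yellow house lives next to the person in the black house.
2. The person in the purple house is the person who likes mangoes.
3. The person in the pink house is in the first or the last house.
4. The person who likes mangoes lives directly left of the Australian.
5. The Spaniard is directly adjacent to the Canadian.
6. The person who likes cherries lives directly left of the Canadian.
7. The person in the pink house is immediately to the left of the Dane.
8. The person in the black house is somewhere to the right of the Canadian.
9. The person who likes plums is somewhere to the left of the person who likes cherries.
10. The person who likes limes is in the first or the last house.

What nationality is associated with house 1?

Greek

By clue 7, the person in the pink house is in house 1.
Clue 7: the Dane is in house 2.
House 1's nationality must be Greek (nothing else left).
The person in the black house is narrowed to house 4 or 5; consider each.
Placing it in house 4 leads to a contradiction, so it's in house 5.
Clue 1 places the person in the yellow house in house 4.
House 4's favorite fruit must be oranges (nothing else left).
House 5 favorite fruit: only limes fits.
The only nationality still possible for house 5 is Spaniard.
By clue 5, the Canadian is in house 4.
From clue 6, the person who likes cherries must be in house 3.
House 1's favorite fruit must be plums (nothing else left).
So house 2 gets mangoes for favorite fruit.
House 3 nationality: only Australian fits.
Clue 2 places the person in the purple house in house 2.
The only color still possible for house 3 is white.
So: house 1 = pink/plums/Greek, house 2 = purple/mangoes/Dane, house 3 = white/cherries/Australian, house 4 = yellow/oranges/Canadian, house 5 = black/limes/Spaniard.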